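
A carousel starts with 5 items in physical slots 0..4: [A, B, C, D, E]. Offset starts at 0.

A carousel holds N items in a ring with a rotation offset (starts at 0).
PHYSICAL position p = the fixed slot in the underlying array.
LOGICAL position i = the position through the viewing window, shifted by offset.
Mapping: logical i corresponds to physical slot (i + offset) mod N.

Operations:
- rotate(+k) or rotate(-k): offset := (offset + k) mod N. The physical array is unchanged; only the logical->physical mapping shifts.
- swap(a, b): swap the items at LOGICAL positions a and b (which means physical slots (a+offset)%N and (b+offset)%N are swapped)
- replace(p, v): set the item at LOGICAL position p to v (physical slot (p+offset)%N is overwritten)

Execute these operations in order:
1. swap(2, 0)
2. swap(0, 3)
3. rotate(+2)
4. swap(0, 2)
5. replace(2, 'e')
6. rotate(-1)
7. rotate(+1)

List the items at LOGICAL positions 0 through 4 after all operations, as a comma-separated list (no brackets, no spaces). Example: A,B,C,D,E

Answer: E,C,e,D,B

Derivation:
After op 1 (swap(2, 0)): offset=0, physical=[C,B,A,D,E], logical=[C,B,A,D,E]
After op 2 (swap(0, 3)): offset=0, physical=[D,B,A,C,E], logical=[D,B,A,C,E]
After op 3 (rotate(+2)): offset=2, physical=[D,B,A,C,E], logical=[A,C,E,D,B]
After op 4 (swap(0, 2)): offset=2, physical=[D,B,E,C,A], logical=[E,C,A,D,B]
After op 5 (replace(2, 'e')): offset=2, physical=[D,B,E,C,e], logical=[E,C,e,D,B]
After op 6 (rotate(-1)): offset=1, physical=[D,B,E,C,e], logical=[B,E,C,e,D]
After op 7 (rotate(+1)): offset=2, physical=[D,B,E,C,e], logical=[E,C,e,D,B]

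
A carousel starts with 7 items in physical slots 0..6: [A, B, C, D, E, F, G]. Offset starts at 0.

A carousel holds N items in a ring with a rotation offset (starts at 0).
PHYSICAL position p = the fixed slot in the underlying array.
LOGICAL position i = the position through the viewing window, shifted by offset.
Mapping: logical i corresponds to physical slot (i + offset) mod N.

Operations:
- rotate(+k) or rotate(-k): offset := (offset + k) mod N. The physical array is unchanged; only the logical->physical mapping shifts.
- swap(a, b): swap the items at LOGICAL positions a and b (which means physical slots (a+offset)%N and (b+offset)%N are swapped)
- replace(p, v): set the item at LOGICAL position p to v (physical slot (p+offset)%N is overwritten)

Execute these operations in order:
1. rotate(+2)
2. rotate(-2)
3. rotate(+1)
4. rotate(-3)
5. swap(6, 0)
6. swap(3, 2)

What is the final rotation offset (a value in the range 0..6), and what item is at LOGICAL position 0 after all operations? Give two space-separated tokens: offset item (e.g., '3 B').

Answer: 5 E

Derivation:
After op 1 (rotate(+2)): offset=2, physical=[A,B,C,D,E,F,G], logical=[C,D,E,F,G,A,B]
After op 2 (rotate(-2)): offset=0, physical=[A,B,C,D,E,F,G], logical=[A,B,C,D,E,F,G]
After op 3 (rotate(+1)): offset=1, physical=[A,B,C,D,E,F,G], logical=[B,C,D,E,F,G,A]
After op 4 (rotate(-3)): offset=5, physical=[A,B,C,D,E,F,G], logical=[F,G,A,B,C,D,E]
After op 5 (swap(6, 0)): offset=5, physical=[A,B,C,D,F,E,G], logical=[E,G,A,B,C,D,F]
After op 6 (swap(3, 2)): offset=5, physical=[B,A,C,D,F,E,G], logical=[E,G,B,A,C,D,F]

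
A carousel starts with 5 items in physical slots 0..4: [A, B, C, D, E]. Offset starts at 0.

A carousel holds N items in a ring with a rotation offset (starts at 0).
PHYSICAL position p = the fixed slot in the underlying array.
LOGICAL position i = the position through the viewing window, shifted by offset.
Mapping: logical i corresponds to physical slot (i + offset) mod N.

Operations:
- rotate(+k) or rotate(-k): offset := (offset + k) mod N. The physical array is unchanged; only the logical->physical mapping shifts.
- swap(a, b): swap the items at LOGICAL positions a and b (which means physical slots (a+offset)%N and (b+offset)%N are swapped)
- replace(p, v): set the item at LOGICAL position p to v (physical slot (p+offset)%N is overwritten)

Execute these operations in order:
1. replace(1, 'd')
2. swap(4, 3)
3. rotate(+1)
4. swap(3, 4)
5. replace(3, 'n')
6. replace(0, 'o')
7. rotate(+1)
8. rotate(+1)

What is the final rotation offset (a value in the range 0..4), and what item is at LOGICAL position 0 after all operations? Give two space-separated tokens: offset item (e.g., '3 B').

After op 1 (replace(1, 'd')): offset=0, physical=[A,d,C,D,E], logical=[A,d,C,D,E]
After op 2 (swap(4, 3)): offset=0, physical=[A,d,C,E,D], logical=[A,d,C,E,D]
After op 3 (rotate(+1)): offset=1, physical=[A,d,C,E,D], logical=[d,C,E,D,A]
After op 4 (swap(3, 4)): offset=1, physical=[D,d,C,E,A], logical=[d,C,E,A,D]
After op 5 (replace(3, 'n')): offset=1, physical=[D,d,C,E,n], logical=[d,C,E,n,D]
After op 6 (replace(0, 'o')): offset=1, physical=[D,o,C,E,n], logical=[o,C,E,n,D]
After op 7 (rotate(+1)): offset=2, physical=[D,o,C,E,n], logical=[C,E,n,D,o]
After op 8 (rotate(+1)): offset=3, physical=[D,o,C,E,n], logical=[E,n,D,o,C]

Answer: 3 E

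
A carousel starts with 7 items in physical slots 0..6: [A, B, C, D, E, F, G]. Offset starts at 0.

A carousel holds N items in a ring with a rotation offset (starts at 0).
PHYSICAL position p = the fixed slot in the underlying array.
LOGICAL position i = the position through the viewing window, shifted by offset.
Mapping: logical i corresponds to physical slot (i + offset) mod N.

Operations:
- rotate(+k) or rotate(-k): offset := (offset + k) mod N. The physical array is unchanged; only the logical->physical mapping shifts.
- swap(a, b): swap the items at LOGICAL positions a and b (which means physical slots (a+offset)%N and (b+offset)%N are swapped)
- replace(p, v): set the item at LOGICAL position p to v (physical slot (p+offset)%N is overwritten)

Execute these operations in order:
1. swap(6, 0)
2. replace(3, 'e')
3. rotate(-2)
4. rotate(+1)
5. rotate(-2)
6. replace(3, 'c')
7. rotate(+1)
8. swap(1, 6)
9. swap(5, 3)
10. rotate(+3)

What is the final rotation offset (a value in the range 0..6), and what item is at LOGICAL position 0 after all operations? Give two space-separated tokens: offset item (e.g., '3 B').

Answer: 1 e

Derivation:
After op 1 (swap(6, 0)): offset=0, physical=[G,B,C,D,E,F,A], logical=[G,B,C,D,E,F,A]
After op 2 (replace(3, 'e')): offset=0, physical=[G,B,C,e,E,F,A], logical=[G,B,C,e,E,F,A]
After op 3 (rotate(-2)): offset=5, physical=[G,B,C,e,E,F,A], logical=[F,A,G,B,C,e,E]
After op 4 (rotate(+1)): offset=6, physical=[G,B,C,e,E,F,A], logical=[A,G,B,C,e,E,F]
After op 5 (rotate(-2)): offset=4, physical=[G,B,C,e,E,F,A], logical=[E,F,A,G,B,C,e]
After op 6 (replace(3, 'c')): offset=4, physical=[c,B,C,e,E,F,A], logical=[E,F,A,c,B,C,e]
After op 7 (rotate(+1)): offset=5, physical=[c,B,C,e,E,F,A], logical=[F,A,c,B,C,e,E]
After op 8 (swap(1, 6)): offset=5, physical=[c,B,C,e,A,F,E], logical=[F,E,c,B,C,e,A]
After op 9 (swap(5, 3)): offset=5, physical=[c,e,C,B,A,F,E], logical=[F,E,c,e,C,B,A]
After op 10 (rotate(+3)): offset=1, physical=[c,e,C,B,A,F,E], logical=[e,C,B,A,F,E,c]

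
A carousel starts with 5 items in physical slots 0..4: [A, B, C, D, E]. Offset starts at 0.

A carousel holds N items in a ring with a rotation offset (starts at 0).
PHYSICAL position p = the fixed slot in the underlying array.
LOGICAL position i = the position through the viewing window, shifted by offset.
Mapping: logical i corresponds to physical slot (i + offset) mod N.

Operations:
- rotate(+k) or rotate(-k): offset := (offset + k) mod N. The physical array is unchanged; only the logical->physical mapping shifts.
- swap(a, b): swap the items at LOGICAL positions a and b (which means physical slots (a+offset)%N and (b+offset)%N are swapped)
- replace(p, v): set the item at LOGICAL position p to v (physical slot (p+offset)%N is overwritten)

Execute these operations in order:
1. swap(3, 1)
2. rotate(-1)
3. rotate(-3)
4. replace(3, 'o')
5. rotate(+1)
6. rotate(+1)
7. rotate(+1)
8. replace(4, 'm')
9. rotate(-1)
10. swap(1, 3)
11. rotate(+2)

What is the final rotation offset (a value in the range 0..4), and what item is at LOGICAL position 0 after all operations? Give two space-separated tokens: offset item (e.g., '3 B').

Answer: 0 A

Derivation:
After op 1 (swap(3, 1)): offset=0, physical=[A,D,C,B,E], logical=[A,D,C,B,E]
After op 2 (rotate(-1)): offset=4, physical=[A,D,C,B,E], logical=[E,A,D,C,B]
After op 3 (rotate(-3)): offset=1, physical=[A,D,C,B,E], logical=[D,C,B,E,A]
After op 4 (replace(3, 'o')): offset=1, physical=[A,D,C,B,o], logical=[D,C,B,o,A]
After op 5 (rotate(+1)): offset=2, physical=[A,D,C,B,o], logical=[C,B,o,A,D]
After op 6 (rotate(+1)): offset=3, physical=[A,D,C,B,o], logical=[B,o,A,D,C]
After op 7 (rotate(+1)): offset=4, physical=[A,D,C,B,o], logical=[o,A,D,C,B]
After op 8 (replace(4, 'm')): offset=4, physical=[A,D,C,m,o], logical=[o,A,D,C,m]
After op 9 (rotate(-1)): offset=3, physical=[A,D,C,m,o], logical=[m,o,A,D,C]
After op 10 (swap(1, 3)): offset=3, physical=[A,o,C,m,D], logical=[m,D,A,o,C]
After op 11 (rotate(+2)): offset=0, physical=[A,o,C,m,D], logical=[A,o,C,m,D]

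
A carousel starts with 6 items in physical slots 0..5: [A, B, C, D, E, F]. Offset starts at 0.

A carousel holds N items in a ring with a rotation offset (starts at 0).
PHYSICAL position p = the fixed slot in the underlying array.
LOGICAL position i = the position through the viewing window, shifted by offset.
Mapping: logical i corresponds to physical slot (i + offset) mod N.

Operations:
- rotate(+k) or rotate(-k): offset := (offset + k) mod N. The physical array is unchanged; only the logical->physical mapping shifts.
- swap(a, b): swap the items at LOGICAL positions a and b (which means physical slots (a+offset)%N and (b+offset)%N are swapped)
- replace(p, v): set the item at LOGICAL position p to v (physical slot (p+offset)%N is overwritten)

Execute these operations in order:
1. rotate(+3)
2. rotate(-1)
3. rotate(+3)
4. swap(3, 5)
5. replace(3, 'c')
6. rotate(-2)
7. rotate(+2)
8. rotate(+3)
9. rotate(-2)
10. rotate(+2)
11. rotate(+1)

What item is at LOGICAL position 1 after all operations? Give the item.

After op 1 (rotate(+3)): offset=3, physical=[A,B,C,D,E,F], logical=[D,E,F,A,B,C]
After op 2 (rotate(-1)): offset=2, physical=[A,B,C,D,E,F], logical=[C,D,E,F,A,B]
After op 3 (rotate(+3)): offset=5, physical=[A,B,C,D,E,F], logical=[F,A,B,C,D,E]
After op 4 (swap(3, 5)): offset=5, physical=[A,B,E,D,C,F], logical=[F,A,B,E,D,C]
After op 5 (replace(3, 'c')): offset=5, physical=[A,B,c,D,C,F], logical=[F,A,B,c,D,C]
After op 6 (rotate(-2)): offset=3, physical=[A,B,c,D,C,F], logical=[D,C,F,A,B,c]
After op 7 (rotate(+2)): offset=5, physical=[A,B,c,D,C,F], logical=[F,A,B,c,D,C]
After op 8 (rotate(+3)): offset=2, physical=[A,B,c,D,C,F], logical=[c,D,C,F,A,B]
After op 9 (rotate(-2)): offset=0, physical=[A,B,c,D,C,F], logical=[A,B,c,D,C,F]
After op 10 (rotate(+2)): offset=2, physical=[A,B,c,D,C,F], logical=[c,D,C,F,A,B]
After op 11 (rotate(+1)): offset=3, physical=[A,B,c,D,C,F], logical=[D,C,F,A,B,c]

Answer: C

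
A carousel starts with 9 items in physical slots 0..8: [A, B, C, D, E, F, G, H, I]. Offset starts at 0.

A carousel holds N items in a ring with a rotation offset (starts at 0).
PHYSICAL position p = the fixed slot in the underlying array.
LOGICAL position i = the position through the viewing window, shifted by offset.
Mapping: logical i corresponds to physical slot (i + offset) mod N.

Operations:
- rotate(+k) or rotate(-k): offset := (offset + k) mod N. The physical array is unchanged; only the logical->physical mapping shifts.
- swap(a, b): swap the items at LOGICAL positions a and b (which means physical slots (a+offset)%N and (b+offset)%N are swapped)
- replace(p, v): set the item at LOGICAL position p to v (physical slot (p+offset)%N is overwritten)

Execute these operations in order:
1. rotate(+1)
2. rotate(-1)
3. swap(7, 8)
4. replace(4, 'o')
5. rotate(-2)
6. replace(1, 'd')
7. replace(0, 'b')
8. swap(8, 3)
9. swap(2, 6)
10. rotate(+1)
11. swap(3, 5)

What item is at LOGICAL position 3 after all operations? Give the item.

After op 1 (rotate(+1)): offset=1, physical=[A,B,C,D,E,F,G,H,I], logical=[B,C,D,E,F,G,H,I,A]
After op 2 (rotate(-1)): offset=0, physical=[A,B,C,D,E,F,G,H,I], logical=[A,B,C,D,E,F,G,H,I]
After op 3 (swap(7, 8)): offset=0, physical=[A,B,C,D,E,F,G,I,H], logical=[A,B,C,D,E,F,G,I,H]
After op 4 (replace(4, 'o')): offset=0, physical=[A,B,C,D,o,F,G,I,H], logical=[A,B,C,D,o,F,G,I,H]
After op 5 (rotate(-2)): offset=7, physical=[A,B,C,D,o,F,G,I,H], logical=[I,H,A,B,C,D,o,F,G]
After op 6 (replace(1, 'd')): offset=7, physical=[A,B,C,D,o,F,G,I,d], logical=[I,d,A,B,C,D,o,F,G]
After op 7 (replace(0, 'b')): offset=7, physical=[A,B,C,D,o,F,G,b,d], logical=[b,d,A,B,C,D,o,F,G]
After op 8 (swap(8, 3)): offset=7, physical=[A,G,C,D,o,F,B,b,d], logical=[b,d,A,G,C,D,o,F,B]
After op 9 (swap(2, 6)): offset=7, physical=[o,G,C,D,A,F,B,b,d], logical=[b,d,o,G,C,D,A,F,B]
After op 10 (rotate(+1)): offset=8, physical=[o,G,C,D,A,F,B,b,d], logical=[d,o,G,C,D,A,F,B,b]
After op 11 (swap(3, 5)): offset=8, physical=[o,G,A,D,C,F,B,b,d], logical=[d,o,G,A,D,C,F,B,b]

Answer: A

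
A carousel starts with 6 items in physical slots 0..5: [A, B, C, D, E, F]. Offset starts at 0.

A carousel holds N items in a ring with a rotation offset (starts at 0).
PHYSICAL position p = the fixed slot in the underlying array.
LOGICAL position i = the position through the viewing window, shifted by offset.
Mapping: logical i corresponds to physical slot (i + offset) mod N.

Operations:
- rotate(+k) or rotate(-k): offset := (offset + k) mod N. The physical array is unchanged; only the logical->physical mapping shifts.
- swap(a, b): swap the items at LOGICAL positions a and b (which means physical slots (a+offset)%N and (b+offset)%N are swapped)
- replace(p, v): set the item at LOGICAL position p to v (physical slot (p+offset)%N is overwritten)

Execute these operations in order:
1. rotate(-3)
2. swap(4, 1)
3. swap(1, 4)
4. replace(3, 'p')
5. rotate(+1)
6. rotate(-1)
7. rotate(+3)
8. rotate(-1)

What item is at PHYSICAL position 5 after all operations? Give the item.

Answer: F

Derivation:
After op 1 (rotate(-3)): offset=3, physical=[A,B,C,D,E,F], logical=[D,E,F,A,B,C]
After op 2 (swap(4, 1)): offset=3, physical=[A,E,C,D,B,F], logical=[D,B,F,A,E,C]
After op 3 (swap(1, 4)): offset=3, physical=[A,B,C,D,E,F], logical=[D,E,F,A,B,C]
After op 4 (replace(3, 'p')): offset=3, physical=[p,B,C,D,E,F], logical=[D,E,F,p,B,C]
After op 5 (rotate(+1)): offset=4, physical=[p,B,C,D,E,F], logical=[E,F,p,B,C,D]
After op 6 (rotate(-1)): offset=3, physical=[p,B,C,D,E,F], logical=[D,E,F,p,B,C]
After op 7 (rotate(+3)): offset=0, physical=[p,B,C,D,E,F], logical=[p,B,C,D,E,F]
After op 8 (rotate(-1)): offset=5, physical=[p,B,C,D,E,F], logical=[F,p,B,C,D,E]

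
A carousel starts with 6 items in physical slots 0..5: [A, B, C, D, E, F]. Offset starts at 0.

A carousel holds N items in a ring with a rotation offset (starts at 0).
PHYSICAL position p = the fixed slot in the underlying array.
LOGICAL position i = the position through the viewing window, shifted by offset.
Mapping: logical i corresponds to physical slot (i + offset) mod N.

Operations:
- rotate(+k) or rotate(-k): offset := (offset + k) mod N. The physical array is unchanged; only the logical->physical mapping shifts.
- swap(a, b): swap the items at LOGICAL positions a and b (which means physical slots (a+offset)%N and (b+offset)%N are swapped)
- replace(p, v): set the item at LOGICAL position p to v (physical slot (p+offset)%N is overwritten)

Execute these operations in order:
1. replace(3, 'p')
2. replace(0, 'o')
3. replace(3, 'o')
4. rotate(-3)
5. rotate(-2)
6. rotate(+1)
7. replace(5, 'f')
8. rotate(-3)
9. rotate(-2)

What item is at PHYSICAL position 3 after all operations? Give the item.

After op 1 (replace(3, 'p')): offset=0, physical=[A,B,C,p,E,F], logical=[A,B,C,p,E,F]
After op 2 (replace(0, 'o')): offset=0, physical=[o,B,C,p,E,F], logical=[o,B,C,p,E,F]
After op 3 (replace(3, 'o')): offset=0, physical=[o,B,C,o,E,F], logical=[o,B,C,o,E,F]
After op 4 (rotate(-3)): offset=3, physical=[o,B,C,o,E,F], logical=[o,E,F,o,B,C]
After op 5 (rotate(-2)): offset=1, physical=[o,B,C,o,E,F], logical=[B,C,o,E,F,o]
After op 6 (rotate(+1)): offset=2, physical=[o,B,C,o,E,F], logical=[C,o,E,F,o,B]
After op 7 (replace(5, 'f')): offset=2, physical=[o,f,C,o,E,F], logical=[C,o,E,F,o,f]
After op 8 (rotate(-3)): offset=5, physical=[o,f,C,o,E,F], logical=[F,o,f,C,o,E]
After op 9 (rotate(-2)): offset=3, physical=[o,f,C,o,E,F], logical=[o,E,F,o,f,C]

Answer: o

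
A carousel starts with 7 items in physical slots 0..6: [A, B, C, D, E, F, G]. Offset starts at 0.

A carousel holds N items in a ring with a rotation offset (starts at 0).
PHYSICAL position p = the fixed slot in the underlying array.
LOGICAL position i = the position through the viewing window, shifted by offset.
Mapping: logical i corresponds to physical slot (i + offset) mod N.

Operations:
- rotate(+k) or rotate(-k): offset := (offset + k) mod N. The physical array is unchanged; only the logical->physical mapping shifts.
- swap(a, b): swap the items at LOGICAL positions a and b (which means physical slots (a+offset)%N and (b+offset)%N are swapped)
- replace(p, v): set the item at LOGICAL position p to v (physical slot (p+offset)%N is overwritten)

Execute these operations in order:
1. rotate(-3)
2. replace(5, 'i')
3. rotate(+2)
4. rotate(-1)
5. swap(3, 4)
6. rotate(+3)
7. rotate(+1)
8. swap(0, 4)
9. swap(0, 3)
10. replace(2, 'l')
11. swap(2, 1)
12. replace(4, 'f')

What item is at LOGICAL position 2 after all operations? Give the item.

Answer: D

Derivation:
After op 1 (rotate(-3)): offset=4, physical=[A,B,C,D,E,F,G], logical=[E,F,G,A,B,C,D]
After op 2 (replace(5, 'i')): offset=4, physical=[A,B,i,D,E,F,G], logical=[E,F,G,A,B,i,D]
After op 3 (rotate(+2)): offset=6, physical=[A,B,i,D,E,F,G], logical=[G,A,B,i,D,E,F]
After op 4 (rotate(-1)): offset=5, physical=[A,B,i,D,E,F,G], logical=[F,G,A,B,i,D,E]
After op 5 (swap(3, 4)): offset=5, physical=[A,i,B,D,E,F,G], logical=[F,G,A,i,B,D,E]
After op 6 (rotate(+3)): offset=1, physical=[A,i,B,D,E,F,G], logical=[i,B,D,E,F,G,A]
After op 7 (rotate(+1)): offset=2, physical=[A,i,B,D,E,F,G], logical=[B,D,E,F,G,A,i]
After op 8 (swap(0, 4)): offset=2, physical=[A,i,G,D,E,F,B], logical=[G,D,E,F,B,A,i]
After op 9 (swap(0, 3)): offset=2, physical=[A,i,F,D,E,G,B], logical=[F,D,E,G,B,A,i]
After op 10 (replace(2, 'l')): offset=2, physical=[A,i,F,D,l,G,B], logical=[F,D,l,G,B,A,i]
After op 11 (swap(2, 1)): offset=2, physical=[A,i,F,l,D,G,B], logical=[F,l,D,G,B,A,i]
After op 12 (replace(4, 'f')): offset=2, physical=[A,i,F,l,D,G,f], logical=[F,l,D,G,f,A,i]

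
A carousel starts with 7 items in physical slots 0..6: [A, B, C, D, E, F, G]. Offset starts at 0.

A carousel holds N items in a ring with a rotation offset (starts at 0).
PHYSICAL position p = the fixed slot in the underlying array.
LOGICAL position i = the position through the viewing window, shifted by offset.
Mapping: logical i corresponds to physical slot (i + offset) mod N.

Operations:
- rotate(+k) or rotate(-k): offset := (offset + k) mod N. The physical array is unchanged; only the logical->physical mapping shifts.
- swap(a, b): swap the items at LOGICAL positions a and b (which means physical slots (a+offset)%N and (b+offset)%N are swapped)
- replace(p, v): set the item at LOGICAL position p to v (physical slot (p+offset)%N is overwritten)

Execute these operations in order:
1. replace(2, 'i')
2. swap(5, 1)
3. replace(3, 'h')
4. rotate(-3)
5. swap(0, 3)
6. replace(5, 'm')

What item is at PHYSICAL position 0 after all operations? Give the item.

After op 1 (replace(2, 'i')): offset=0, physical=[A,B,i,D,E,F,G], logical=[A,B,i,D,E,F,G]
After op 2 (swap(5, 1)): offset=0, physical=[A,F,i,D,E,B,G], logical=[A,F,i,D,E,B,G]
After op 3 (replace(3, 'h')): offset=0, physical=[A,F,i,h,E,B,G], logical=[A,F,i,h,E,B,G]
After op 4 (rotate(-3)): offset=4, physical=[A,F,i,h,E,B,G], logical=[E,B,G,A,F,i,h]
After op 5 (swap(0, 3)): offset=4, physical=[E,F,i,h,A,B,G], logical=[A,B,G,E,F,i,h]
After op 6 (replace(5, 'm')): offset=4, physical=[E,F,m,h,A,B,G], logical=[A,B,G,E,F,m,h]

Answer: E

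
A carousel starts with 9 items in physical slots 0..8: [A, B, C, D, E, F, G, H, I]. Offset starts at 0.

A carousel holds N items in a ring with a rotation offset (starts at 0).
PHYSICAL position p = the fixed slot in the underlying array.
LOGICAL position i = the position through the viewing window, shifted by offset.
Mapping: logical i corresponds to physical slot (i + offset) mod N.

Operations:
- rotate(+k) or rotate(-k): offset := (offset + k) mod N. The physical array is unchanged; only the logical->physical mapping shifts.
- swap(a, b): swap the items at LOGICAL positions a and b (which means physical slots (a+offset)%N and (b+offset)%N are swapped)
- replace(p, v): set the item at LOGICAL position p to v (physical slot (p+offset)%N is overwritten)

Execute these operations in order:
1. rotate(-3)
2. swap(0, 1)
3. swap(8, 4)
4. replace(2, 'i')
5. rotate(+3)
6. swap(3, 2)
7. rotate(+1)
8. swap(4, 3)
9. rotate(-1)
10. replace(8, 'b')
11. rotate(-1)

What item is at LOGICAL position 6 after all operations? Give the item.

After op 1 (rotate(-3)): offset=6, physical=[A,B,C,D,E,F,G,H,I], logical=[G,H,I,A,B,C,D,E,F]
After op 2 (swap(0, 1)): offset=6, physical=[A,B,C,D,E,F,H,G,I], logical=[H,G,I,A,B,C,D,E,F]
After op 3 (swap(8, 4)): offset=6, physical=[A,F,C,D,E,B,H,G,I], logical=[H,G,I,A,F,C,D,E,B]
After op 4 (replace(2, 'i')): offset=6, physical=[A,F,C,D,E,B,H,G,i], logical=[H,G,i,A,F,C,D,E,B]
After op 5 (rotate(+3)): offset=0, physical=[A,F,C,D,E,B,H,G,i], logical=[A,F,C,D,E,B,H,G,i]
After op 6 (swap(3, 2)): offset=0, physical=[A,F,D,C,E,B,H,G,i], logical=[A,F,D,C,E,B,H,G,i]
After op 7 (rotate(+1)): offset=1, physical=[A,F,D,C,E,B,H,G,i], logical=[F,D,C,E,B,H,G,i,A]
After op 8 (swap(4, 3)): offset=1, physical=[A,F,D,C,B,E,H,G,i], logical=[F,D,C,B,E,H,G,i,A]
After op 9 (rotate(-1)): offset=0, physical=[A,F,D,C,B,E,H,G,i], logical=[A,F,D,C,B,E,H,G,i]
After op 10 (replace(8, 'b')): offset=0, physical=[A,F,D,C,B,E,H,G,b], logical=[A,F,D,C,B,E,H,G,b]
After op 11 (rotate(-1)): offset=8, physical=[A,F,D,C,B,E,H,G,b], logical=[b,A,F,D,C,B,E,H,G]

Answer: E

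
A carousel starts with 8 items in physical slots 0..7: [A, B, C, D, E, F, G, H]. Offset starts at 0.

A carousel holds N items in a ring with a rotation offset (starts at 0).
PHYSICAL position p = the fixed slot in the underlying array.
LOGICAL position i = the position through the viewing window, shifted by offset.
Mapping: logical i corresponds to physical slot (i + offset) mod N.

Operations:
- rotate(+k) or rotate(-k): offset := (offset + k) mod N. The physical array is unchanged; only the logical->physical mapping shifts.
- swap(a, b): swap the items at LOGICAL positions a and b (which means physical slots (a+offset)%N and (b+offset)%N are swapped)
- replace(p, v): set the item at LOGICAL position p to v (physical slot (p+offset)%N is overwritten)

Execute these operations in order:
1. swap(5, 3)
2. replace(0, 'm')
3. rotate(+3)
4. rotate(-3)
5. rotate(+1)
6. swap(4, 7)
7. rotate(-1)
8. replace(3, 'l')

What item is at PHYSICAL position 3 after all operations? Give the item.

After op 1 (swap(5, 3)): offset=0, physical=[A,B,C,F,E,D,G,H], logical=[A,B,C,F,E,D,G,H]
After op 2 (replace(0, 'm')): offset=0, physical=[m,B,C,F,E,D,G,H], logical=[m,B,C,F,E,D,G,H]
After op 3 (rotate(+3)): offset=3, physical=[m,B,C,F,E,D,G,H], logical=[F,E,D,G,H,m,B,C]
After op 4 (rotate(-3)): offset=0, physical=[m,B,C,F,E,D,G,H], logical=[m,B,C,F,E,D,G,H]
After op 5 (rotate(+1)): offset=1, physical=[m,B,C,F,E,D,G,H], logical=[B,C,F,E,D,G,H,m]
After op 6 (swap(4, 7)): offset=1, physical=[D,B,C,F,E,m,G,H], logical=[B,C,F,E,m,G,H,D]
After op 7 (rotate(-1)): offset=0, physical=[D,B,C,F,E,m,G,H], logical=[D,B,C,F,E,m,G,H]
After op 8 (replace(3, 'l')): offset=0, physical=[D,B,C,l,E,m,G,H], logical=[D,B,C,l,E,m,G,H]

Answer: l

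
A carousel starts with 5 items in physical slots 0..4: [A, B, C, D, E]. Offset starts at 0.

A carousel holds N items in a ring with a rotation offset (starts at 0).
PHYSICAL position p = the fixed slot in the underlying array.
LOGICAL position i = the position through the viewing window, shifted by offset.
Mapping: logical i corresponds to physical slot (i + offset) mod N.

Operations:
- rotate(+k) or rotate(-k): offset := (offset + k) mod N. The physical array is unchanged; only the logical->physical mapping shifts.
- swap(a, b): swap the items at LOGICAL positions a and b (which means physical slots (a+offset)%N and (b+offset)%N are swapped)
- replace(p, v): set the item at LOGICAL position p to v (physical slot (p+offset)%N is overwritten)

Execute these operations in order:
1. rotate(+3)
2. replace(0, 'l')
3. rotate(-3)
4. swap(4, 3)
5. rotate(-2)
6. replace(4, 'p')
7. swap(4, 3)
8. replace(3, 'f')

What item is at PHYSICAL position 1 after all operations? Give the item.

After op 1 (rotate(+3)): offset=3, physical=[A,B,C,D,E], logical=[D,E,A,B,C]
After op 2 (replace(0, 'l')): offset=3, physical=[A,B,C,l,E], logical=[l,E,A,B,C]
After op 3 (rotate(-3)): offset=0, physical=[A,B,C,l,E], logical=[A,B,C,l,E]
After op 4 (swap(4, 3)): offset=0, physical=[A,B,C,E,l], logical=[A,B,C,E,l]
After op 5 (rotate(-2)): offset=3, physical=[A,B,C,E,l], logical=[E,l,A,B,C]
After op 6 (replace(4, 'p')): offset=3, physical=[A,B,p,E,l], logical=[E,l,A,B,p]
After op 7 (swap(4, 3)): offset=3, physical=[A,p,B,E,l], logical=[E,l,A,p,B]
After op 8 (replace(3, 'f')): offset=3, physical=[A,f,B,E,l], logical=[E,l,A,f,B]

Answer: f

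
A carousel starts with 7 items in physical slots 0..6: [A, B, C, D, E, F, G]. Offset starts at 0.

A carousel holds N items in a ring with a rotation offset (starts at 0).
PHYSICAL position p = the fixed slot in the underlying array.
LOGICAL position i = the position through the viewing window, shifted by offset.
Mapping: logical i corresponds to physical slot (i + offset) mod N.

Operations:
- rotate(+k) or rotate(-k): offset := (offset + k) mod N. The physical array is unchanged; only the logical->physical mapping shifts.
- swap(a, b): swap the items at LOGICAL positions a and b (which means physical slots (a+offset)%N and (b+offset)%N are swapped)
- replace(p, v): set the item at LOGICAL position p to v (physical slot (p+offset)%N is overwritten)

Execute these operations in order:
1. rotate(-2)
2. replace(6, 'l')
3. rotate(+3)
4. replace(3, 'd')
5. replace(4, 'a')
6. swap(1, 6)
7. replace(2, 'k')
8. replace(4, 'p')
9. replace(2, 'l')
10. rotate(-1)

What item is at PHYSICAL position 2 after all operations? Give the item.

Answer: A

Derivation:
After op 1 (rotate(-2)): offset=5, physical=[A,B,C,D,E,F,G], logical=[F,G,A,B,C,D,E]
After op 2 (replace(6, 'l')): offset=5, physical=[A,B,C,D,l,F,G], logical=[F,G,A,B,C,D,l]
After op 3 (rotate(+3)): offset=1, physical=[A,B,C,D,l,F,G], logical=[B,C,D,l,F,G,A]
After op 4 (replace(3, 'd')): offset=1, physical=[A,B,C,D,d,F,G], logical=[B,C,D,d,F,G,A]
After op 5 (replace(4, 'a')): offset=1, physical=[A,B,C,D,d,a,G], logical=[B,C,D,d,a,G,A]
After op 6 (swap(1, 6)): offset=1, physical=[C,B,A,D,d,a,G], logical=[B,A,D,d,a,G,C]
After op 7 (replace(2, 'k')): offset=1, physical=[C,B,A,k,d,a,G], logical=[B,A,k,d,a,G,C]
After op 8 (replace(4, 'p')): offset=1, physical=[C,B,A,k,d,p,G], logical=[B,A,k,d,p,G,C]
After op 9 (replace(2, 'l')): offset=1, physical=[C,B,A,l,d,p,G], logical=[B,A,l,d,p,G,C]
After op 10 (rotate(-1)): offset=0, physical=[C,B,A,l,d,p,G], logical=[C,B,A,l,d,p,G]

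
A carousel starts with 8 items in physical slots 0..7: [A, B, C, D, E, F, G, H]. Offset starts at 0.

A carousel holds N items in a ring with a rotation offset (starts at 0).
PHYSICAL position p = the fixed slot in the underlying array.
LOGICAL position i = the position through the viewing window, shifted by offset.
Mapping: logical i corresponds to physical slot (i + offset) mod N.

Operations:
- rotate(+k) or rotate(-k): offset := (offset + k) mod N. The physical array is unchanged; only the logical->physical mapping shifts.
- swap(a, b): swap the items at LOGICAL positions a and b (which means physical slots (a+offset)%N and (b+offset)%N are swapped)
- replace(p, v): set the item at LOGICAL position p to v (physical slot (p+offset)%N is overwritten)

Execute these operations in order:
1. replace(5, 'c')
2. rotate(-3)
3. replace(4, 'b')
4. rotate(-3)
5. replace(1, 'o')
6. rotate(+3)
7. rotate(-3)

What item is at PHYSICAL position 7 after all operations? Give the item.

After op 1 (replace(5, 'c')): offset=0, physical=[A,B,C,D,E,c,G,H], logical=[A,B,C,D,E,c,G,H]
After op 2 (rotate(-3)): offset=5, physical=[A,B,C,D,E,c,G,H], logical=[c,G,H,A,B,C,D,E]
After op 3 (replace(4, 'b')): offset=5, physical=[A,b,C,D,E,c,G,H], logical=[c,G,H,A,b,C,D,E]
After op 4 (rotate(-3)): offset=2, physical=[A,b,C,D,E,c,G,H], logical=[C,D,E,c,G,H,A,b]
After op 5 (replace(1, 'o')): offset=2, physical=[A,b,C,o,E,c,G,H], logical=[C,o,E,c,G,H,A,b]
After op 6 (rotate(+3)): offset=5, physical=[A,b,C,o,E,c,G,H], logical=[c,G,H,A,b,C,o,E]
After op 7 (rotate(-3)): offset=2, physical=[A,b,C,o,E,c,G,H], logical=[C,o,E,c,G,H,A,b]

Answer: H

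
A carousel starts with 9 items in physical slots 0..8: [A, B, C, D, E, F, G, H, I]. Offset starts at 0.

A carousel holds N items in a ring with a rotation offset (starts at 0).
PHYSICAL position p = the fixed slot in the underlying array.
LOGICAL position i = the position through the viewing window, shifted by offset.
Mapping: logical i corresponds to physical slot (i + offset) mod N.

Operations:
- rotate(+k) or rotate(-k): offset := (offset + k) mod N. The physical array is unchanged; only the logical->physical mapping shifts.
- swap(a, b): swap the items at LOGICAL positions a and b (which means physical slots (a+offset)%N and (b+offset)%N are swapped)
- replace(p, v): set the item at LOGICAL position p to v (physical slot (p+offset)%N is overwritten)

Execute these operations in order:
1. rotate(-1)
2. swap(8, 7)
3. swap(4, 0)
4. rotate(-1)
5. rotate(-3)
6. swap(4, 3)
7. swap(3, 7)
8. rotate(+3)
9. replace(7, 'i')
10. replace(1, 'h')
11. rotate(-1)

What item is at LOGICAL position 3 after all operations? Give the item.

Answer: A

Derivation:
After op 1 (rotate(-1)): offset=8, physical=[A,B,C,D,E,F,G,H,I], logical=[I,A,B,C,D,E,F,G,H]
After op 2 (swap(8, 7)): offset=8, physical=[A,B,C,D,E,F,H,G,I], logical=[I,A,B,C,D,E,F,H,G]
After op 3 (swap(4, 0)): offset=8, physical=[A,B,C,I,E,F,H,G,D], logical=[D,A,B,C,I,E,F,H,G]
After op 4 (rotate(-1)): offset=7, physical=[A,B,C,I,E,F,H,G,D], logical=[G,D,A,B,C,I,E,F,H]
After op 5 (rotate(-3)): offset=4, physical=[A,B,C,I,E,F,H,G,D], logical=[E,F,H,G,D,A,B,C,I]
After op 6 (swap(4, 3)): offset=4, physical=[A,B,C,I,E,F,H,D,G], logical=[E,F,H,D,G,A,B,C,I]
After op 7 (swap(3, 7)): offset=4, physical=[A,B,D,I,E,F,H,C,G], logical=[E,F,H,C,G,A,B,D,I]
After op 8 (rotate(+3)): offset=7, physical=[A,B,D,I,E,F,H,C,G], logical=[C,G,A,B,D,I,E,F,H]
After op 9 (replace(7, 'i')): offset=7, physical=[A,B,D,I,E,i,H,C,G], logical=[C,G,A,B,D,I,E,i,H]
After op 10 (replace(1, 'h')): offset=7, physical=[A,B,D,I,E,i,H,C,h], logical=[C,h,A,B,D,I,E,i,H]
After op 11 (rotate(-1)): offset=6, physical=[A,B,D,I,E,i,H,C,h], logical=[H,C,h,A,B,D,I,E,i]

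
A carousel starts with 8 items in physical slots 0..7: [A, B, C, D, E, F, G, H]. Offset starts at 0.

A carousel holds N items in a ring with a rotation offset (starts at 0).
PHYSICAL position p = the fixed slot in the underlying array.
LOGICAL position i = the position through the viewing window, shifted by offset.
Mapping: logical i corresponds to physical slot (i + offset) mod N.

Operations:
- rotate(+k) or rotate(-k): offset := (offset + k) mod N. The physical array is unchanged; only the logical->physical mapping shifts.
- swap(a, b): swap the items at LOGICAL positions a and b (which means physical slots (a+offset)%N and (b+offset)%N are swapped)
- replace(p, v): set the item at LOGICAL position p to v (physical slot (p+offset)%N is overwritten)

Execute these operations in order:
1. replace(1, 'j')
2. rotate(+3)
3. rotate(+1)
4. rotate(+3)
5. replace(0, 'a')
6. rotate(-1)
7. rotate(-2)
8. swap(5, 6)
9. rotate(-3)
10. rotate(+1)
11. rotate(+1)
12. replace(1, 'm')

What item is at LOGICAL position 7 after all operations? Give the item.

After op 1 (replace(1, 'j')): offset=0, physical=[A,j,C,D,E,F,G,H], logical=[A,j,C,D,E,F,G,H]
After op 2 (rotate(+3)): offset=3, physical=[A,j,C,D,E,F,G,H], logical=[D,E,F,G,H,A,j,C]
After op 3 (rotate(+1)): offset=4, physical=[A,j,C,D,E,F,G,H], logical=[E,F,G,H,A,j,C,D]
After op 4 (rotate(+3)): offset=7, physical=[A,j,C,D,E,F,G,H], logical=[H,A,j,C,D,E,F,G]
After op 5 (replace(0, 'a')): offset=7, physical=[A,j,C,D,E,F,G,a], logical=[a,A,j,C,D,E,F,G]
After op 6 (rotate(-1)): offset=6, physical=[A,j,C,D,E,F,G,a], logical=[G,a,A,j,C,D,E,F]
After op 7 (rotate(-2)): offset=4, physical=[A,j,C,D,E,F,G,a], logical=[E,F,G,a,A,j,C,D]
After op 8 (swap(5, 6)): offset=4, physical=[A,C,j,D,E,F,G,a], logical=[E,F,G,a,A,C,j,D]
After op 9 (rotate(-3)): offset=1, physical=[A,C,j,D,E,F,G,a], logical=[C,j,D,E,F,G,a,A]
After op 10 (rotate(+1)): offset=2, physical=[A,C,j,D,E,F,G,a], logical=[j,D,E,F,G,a,A,C]
After op 11 (rotate(+1)): offset=3, physical=[A,C,j,D,E,F,G,a], logical=[D,E,F,G,a,A,C,j]
After op 12 (replace(1, 'm')): offset=3, physical=[A,C,j,D,m,F,G,a], logical=[D,m,F,G,a,A,C,j]

Answer: j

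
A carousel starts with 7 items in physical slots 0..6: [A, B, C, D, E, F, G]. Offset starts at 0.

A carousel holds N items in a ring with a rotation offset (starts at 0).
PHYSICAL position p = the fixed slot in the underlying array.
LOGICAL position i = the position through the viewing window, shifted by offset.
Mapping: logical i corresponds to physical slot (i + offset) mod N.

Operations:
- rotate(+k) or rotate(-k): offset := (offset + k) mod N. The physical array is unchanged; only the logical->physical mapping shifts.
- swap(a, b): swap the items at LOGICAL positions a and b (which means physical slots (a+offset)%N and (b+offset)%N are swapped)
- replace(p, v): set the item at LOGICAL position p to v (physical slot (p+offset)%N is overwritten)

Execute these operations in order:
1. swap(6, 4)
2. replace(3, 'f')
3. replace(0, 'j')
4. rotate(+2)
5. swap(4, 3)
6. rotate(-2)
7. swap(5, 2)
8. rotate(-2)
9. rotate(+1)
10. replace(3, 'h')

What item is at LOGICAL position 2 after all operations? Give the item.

After op 1 (swap(6, 4)): offset=0, physical=[A,B,C,D,G,F,E], logical=[A,B,C,D,G,F,E]
After op 2 (replace(3, 'f')): offset=0, physical=[A,B,C,f,G,F,E], logical=[A,B,C,f,G,F,E]
After op 3 (replace(0, 'j')): offset=0, physical=[j,B,C,f,G,F,E], logical=[j,B,C,f,G,F,E]
After op 4 (rotate(+2)): offset=2, physical=[j,B,C,f,G,F,E], logical=[C,f,G,F,E,j,B]
After op 5 (swap(4, 3)): offset=2, physical=[j,B,C,f,G,E,F], logical=[C,f,G,E,F,j,B]
After op 6 (rotate(-2)): offset=0, physical=[j,B,C,f,G,E,F], logical=[j,B,C,f,G,E,F]
After op 7 (swap(5, 2)): offset=0, physical=[j,B,E,f,G,C,F], logical=[j,B,E,f,G,C,F]
After op 8 (rotate(-2)): offset=5, physical=[j,B,E,f,G,C,F], logical=[C,F,j,B,E,f,G]
After op 9 (rotate(+1)): offset=6, physical=[j,B,E,f,G,C,F], logical=[F,j,B,E,f,G,C]
After op 10 (replace(3, 'h')): offset=6, physical=[j,B,h,f,G,C,F], logical=[F,j,B,h,f,G,C]

Answer: B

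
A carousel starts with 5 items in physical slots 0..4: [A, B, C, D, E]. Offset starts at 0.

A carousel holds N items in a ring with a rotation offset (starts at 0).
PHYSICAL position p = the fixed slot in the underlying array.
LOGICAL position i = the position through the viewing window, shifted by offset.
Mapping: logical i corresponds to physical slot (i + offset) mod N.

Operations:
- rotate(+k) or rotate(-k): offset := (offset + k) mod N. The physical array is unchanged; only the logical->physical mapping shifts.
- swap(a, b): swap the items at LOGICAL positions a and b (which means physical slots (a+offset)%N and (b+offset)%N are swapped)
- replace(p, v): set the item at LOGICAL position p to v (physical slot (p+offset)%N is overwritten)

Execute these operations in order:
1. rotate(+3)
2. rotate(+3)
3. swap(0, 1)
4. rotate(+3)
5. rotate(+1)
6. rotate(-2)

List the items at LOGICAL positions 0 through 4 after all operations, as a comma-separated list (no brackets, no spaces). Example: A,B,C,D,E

Answer: D,E,A,C,B

Derivation:
After op 1 (rotate(+3)): offset=3, physical=[A,B,C,D,E], logical=[D,E,A,B,C]
After op 2 (rotate(+3)): offset=1, physical=[A,B,C,D,E], logical=[B,C,D,E,A]
After op 3 (swap(0, 1)): offset=1, physical=[A,C,B,D,E], logical=[C,B,D,E,A]
After op 4 (rotate(+3)): offset=4, physical=[A,C,B,D,E], logical=[E,A,C,B,D]
After op 5 (rotate(+1)): offset=0, physical=[A,C,B,D,E], logical=[A,C,B,D,E]
After op 6 (rotate(-2)): offset=3, physical=[A,C,B,D,E], logical=[D,E,A,C,B]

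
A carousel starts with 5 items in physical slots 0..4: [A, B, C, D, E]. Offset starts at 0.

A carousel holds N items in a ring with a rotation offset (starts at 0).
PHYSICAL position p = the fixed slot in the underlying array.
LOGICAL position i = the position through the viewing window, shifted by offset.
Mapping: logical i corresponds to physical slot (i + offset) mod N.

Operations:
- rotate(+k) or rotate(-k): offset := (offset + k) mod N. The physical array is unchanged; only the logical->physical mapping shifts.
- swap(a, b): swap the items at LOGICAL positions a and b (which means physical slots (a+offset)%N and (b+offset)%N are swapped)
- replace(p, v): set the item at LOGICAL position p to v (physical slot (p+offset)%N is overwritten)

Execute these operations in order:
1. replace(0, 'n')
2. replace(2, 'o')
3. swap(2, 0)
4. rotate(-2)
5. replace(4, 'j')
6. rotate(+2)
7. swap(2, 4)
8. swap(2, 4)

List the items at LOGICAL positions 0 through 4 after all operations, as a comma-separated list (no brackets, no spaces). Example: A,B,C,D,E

Answer: o,B,j,D,E

Derivation:
After op 1 (replace(0, 'n')): offset=0, physical=[n,B,C,D,E], logical=[n,B,C,D,E]
After op 2 (replace(2, 'o')): offset=0, physical=[n,B,o,D,E], logical=[n,B,o,D,E]
After op 3 (swap(2, 0)): offset=0, physical=[o,B,n,D,E], logical=[o,B,n,D,E]
After op 4 (rotate(-2)): offset=3, physical=[o,B,n,D,E], logical=[D,E,o,B,n]
After op 5 (replace(4, 'j')): offset=3, physical=[o,B,j,D,E], logical=[D,E,o,B,j]
After op 6 (rotate(+2)): offset=0, physical=[o,B,j,D,E], logical=[o,B,j,D,E]
After op 7 (swap(2, 4)): offset=0, physical=[o,B,E,D,j], logical=[o,B,E,D,j]
After op 8 (swap(2, 4)): offset=0, physical=[o,B,j,D,E], logical=[o,B,j,D,E]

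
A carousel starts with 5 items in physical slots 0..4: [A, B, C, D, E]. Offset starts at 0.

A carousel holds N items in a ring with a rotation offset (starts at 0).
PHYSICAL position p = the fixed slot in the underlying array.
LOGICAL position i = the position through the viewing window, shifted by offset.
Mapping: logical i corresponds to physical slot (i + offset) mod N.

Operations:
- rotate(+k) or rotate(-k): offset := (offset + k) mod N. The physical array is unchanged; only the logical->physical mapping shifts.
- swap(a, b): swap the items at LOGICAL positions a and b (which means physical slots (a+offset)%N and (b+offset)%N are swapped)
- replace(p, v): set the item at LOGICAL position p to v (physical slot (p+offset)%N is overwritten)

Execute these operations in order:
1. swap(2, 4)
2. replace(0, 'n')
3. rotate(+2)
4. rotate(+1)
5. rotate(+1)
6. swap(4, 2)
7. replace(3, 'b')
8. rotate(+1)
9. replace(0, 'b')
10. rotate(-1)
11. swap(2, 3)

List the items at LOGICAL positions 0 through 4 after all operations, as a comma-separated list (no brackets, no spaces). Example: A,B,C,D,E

Answer: C,b,b,D,B

Derivation:
After op 1 (swap(2, 4)): offset=0, physical=[A,B,E,D,C], logical=[A,B,E,D,C]
After op 2 (replace(0, 'n')): offset=0, physical=[n,B,E,D,C], logical=[n,B,E,D,C]
After op 3 (rotate(+2)): offset=2, physical=[n,B,E,D,C], logical=[E,D,C,n,B]
After op 4 (rotate(+1)): offset=3, physical=[n,B,E,D,C], logical=[D,C,n,B,E]
After op 5 (rotate(+1)): offset=4, physical=[n,B,E,D,C], logical=[C,n,B,E,D]
After op 6 (swap(4, 2)): offset=4, physical=[n,D,E,B,C], logical=[C,n,D,E,B]
After op 7 (replace(3, 'b')): offset=4, physical=[n,D,b,B,C], logical=[C,n,D,b,B]
After op 8 (rotate(+1)): offset=0, physical=[n,D,b,B,C], logical=[n,D,b,B,C]
After op 9 (replace(0, 'b')): offset=0, physical=[b,D,b,B,C], logical=[b,D,b,B,C]
After op 10 (rotate(-1)): offset=4, physical=[b,D,b,B,C], logical=[C,b,D,b,B]
After op 11 (swap(2, 3)): offset=4, physical=[b,b,D,B,C], logical=[C,b,b,D,B]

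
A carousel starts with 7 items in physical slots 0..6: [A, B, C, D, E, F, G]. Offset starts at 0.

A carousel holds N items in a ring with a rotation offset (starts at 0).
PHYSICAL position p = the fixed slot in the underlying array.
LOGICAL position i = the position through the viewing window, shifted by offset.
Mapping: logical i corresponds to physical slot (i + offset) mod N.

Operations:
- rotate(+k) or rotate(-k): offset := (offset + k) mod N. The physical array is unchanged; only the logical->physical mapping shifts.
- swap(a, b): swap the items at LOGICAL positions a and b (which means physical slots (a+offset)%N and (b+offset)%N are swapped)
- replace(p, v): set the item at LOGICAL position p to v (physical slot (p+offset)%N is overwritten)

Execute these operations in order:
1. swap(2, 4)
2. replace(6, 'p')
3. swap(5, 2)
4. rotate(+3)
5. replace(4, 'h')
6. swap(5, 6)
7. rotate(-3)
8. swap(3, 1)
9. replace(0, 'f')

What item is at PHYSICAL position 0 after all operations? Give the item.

After op 1 (swap(2, 4)): offset=0, physical=[A,B,E,D,C,F,G], logical=[A,B,E,D,C,F,G]
After op 2 (replace(6, 'p')): offset=0, physical=[A,B,E,D,C,F,p], logical=[A,B,E,D,C,F,p]
After op 3 (swap(5, 2)): offset=0, physical=[A,B,F,D,C,E,p], logical=[A,B,F,D,C,E,p]
After op 4 (rotate(+3)): offset=3, physical=[A,B,F,D,C,E,p], logical=[D,C,E,p,A,B,F]
After op 5 (replace(4, 'h')): offset=3, physical=[h,B,F,D,C,E,p], logical=[D,C,E,p,h,B,F]
After op 6 (swap(5, 6)): offset=3, physical=[h,F,B,D,C,E,p], logical=[D,C,E,p,h,F,B]
After op 7 (rotate(-3)): offset=0, physical=[h,F,B,D,C,E,p], logical=[h,F,B,D,C,E,p]
After op 8 (swap(3, 1)): offset=0, physical=[h,D,B,F,C,E,p], logical=[h,D,B,F,C,E,p]
After op 9 (replace(0, 'f')): offset=0, physical=[f,D,B,F,C,E,p], logical=[f,D,B,F,C,E,p]

Answer: f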